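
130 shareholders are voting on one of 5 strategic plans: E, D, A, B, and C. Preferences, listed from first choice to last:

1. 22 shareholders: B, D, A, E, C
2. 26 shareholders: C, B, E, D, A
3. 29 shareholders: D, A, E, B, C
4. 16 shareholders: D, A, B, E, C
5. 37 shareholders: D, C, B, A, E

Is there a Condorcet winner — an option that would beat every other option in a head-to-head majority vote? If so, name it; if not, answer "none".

D vs E: 104–26 for D.
D vs A: 130–0 for D.
D vs B: 82–48 for D.
D vs C: 104–26 for D.
D beats every other option head-to-head.

D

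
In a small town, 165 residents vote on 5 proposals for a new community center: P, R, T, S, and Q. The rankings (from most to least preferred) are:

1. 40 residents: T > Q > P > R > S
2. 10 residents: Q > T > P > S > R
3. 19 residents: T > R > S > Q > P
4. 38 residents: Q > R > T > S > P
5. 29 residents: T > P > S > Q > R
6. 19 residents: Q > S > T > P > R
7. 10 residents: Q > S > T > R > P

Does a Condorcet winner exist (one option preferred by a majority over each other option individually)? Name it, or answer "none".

T vs P: 165–0 for T.
T vs R: 127–38 for T.
T vs S: 136–29 for T.
T vs Q: 88–77 for T.
T beats every other option head-to-head.

T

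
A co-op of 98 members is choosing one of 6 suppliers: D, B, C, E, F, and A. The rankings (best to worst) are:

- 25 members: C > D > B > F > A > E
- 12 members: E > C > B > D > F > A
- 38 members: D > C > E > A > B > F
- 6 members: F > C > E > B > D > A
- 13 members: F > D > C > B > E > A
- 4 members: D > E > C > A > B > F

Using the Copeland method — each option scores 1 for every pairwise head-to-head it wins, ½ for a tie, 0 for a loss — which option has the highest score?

D

D: beats B, C, E, F, and A → score 5.
B: beats F and A; loses to D, C, and E → score 2.
C: beats B, E, F, and A; loses to D → score 4.
E: beats B, F, and A; loses to D and C → score 3.
F: beats A; loses to D, B, C, and E → score 1.
A: loses to D, B, C, E, and F → score 0.
D has the best pairwise record.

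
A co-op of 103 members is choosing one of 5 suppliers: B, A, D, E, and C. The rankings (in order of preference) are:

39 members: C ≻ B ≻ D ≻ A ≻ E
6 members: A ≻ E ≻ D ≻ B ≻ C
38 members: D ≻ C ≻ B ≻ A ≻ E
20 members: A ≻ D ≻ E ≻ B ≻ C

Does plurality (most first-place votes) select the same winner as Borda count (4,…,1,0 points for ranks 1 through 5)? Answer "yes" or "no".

no

Plurality — first-place votes: B 0, A 26, D 38, E 0, C 39. Winner: C.
Borda — scores: B 219, A 181, D 302, E 58, C 270. Winner: D.
The two methods disagree.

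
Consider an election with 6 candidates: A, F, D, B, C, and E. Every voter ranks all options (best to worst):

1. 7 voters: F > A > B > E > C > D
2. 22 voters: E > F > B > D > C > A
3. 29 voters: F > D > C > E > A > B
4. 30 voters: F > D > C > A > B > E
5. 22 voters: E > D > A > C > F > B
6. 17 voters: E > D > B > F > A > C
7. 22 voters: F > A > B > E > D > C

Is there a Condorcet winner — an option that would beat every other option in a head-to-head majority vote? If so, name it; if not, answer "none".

F

F vs A: 127–22 for F.
F vs D: 110–39 for F.
F vs B: 132–17 for F.
F vs C: 127–22 for F.
F vs E: 88–61 for F.
F beats every other option head-to-head.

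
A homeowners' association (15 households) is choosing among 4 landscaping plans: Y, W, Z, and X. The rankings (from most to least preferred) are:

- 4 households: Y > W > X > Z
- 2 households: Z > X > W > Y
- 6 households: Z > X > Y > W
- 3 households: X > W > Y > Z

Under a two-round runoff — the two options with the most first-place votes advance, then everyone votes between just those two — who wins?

Round 1 first-place votes: Y 4, W 0, Z 8, X 3.
Z and Y advance.
Runoff: Z is preferred to Y by 8 voters; Y by 7.
Z wins the runoff.

Z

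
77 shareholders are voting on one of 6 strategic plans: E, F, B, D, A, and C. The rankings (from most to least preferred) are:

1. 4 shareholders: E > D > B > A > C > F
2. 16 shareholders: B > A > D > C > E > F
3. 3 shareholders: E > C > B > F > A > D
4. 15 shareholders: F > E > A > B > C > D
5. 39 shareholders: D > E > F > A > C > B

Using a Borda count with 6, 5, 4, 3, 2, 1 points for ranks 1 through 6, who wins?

E

E: 4·6 + 16·2 + 3·6 + 15·5 + 39·5 = 344
F: 4·1 + 16·1 + 3·3 + 15·6 + 39·4 = 275
B: 4·4 + 16·6 + 3·4 + 15·3 + 39·1 = 208
D: 4·5 + 16·4 + 3·1 + 15·1 + 39·6 = 336
A: 4·3 + 16·5 + 3·2 + 15·4 + 39·3 = 275
C: 4·2 + 16·3 + 3·5 + 15·2 + 39·2 = 179
E has the highest Borda score (344).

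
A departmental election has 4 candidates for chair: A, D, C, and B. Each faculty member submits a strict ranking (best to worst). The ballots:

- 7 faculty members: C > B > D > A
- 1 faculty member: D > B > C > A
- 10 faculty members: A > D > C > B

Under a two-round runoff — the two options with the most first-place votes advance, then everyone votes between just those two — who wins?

A

Round 1 first-place votes: A 10, D 1, C 7, B 0.
A and C advance.
Runoff: A is preferred to C by 10 voters; C by 8.
A wins the runoff.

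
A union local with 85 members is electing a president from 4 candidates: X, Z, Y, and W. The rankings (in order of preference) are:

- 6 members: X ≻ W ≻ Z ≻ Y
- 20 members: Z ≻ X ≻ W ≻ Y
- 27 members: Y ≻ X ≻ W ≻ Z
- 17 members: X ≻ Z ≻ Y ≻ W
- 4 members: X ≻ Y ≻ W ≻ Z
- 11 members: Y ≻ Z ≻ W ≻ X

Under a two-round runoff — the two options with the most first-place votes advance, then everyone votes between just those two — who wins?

Round 1 first-place votes: X 27, Z 20, Y 38, W 0.
Y and X advance.
Runoff: Y is preferred to X by 38 voters; X by 47.
X wins the runoff.

X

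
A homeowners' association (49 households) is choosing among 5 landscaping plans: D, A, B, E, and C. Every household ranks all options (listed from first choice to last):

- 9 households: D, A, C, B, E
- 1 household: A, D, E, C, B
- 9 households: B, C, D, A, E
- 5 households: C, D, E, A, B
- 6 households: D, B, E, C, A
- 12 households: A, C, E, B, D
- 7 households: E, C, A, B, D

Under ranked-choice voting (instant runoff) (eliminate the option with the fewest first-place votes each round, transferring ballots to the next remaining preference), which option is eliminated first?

Round 1: D 15, A 13, B 9, E 7, C 5. Eliminate C.

C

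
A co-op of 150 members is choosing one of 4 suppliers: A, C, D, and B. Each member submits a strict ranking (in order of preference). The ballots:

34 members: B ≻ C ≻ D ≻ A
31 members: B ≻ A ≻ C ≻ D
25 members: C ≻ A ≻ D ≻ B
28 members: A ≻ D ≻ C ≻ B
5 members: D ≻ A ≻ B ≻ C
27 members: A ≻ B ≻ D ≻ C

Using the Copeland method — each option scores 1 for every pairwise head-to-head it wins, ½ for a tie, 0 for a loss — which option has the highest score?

A

A: beats C, D, and B → score 3.
C: beats D; loses to A and B → score 1.
D: loses to A, C, and B → score 0.
B: beats C and D; loses to A → score 2.
A has the best pairwise record.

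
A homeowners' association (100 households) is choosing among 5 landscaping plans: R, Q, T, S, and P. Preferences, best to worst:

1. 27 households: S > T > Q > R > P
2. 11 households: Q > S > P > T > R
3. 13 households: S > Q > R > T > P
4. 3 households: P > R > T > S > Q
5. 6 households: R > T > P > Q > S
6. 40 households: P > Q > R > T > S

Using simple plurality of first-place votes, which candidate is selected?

P

First-place votes: R 6, Q 11, T 0, S 40, P 43.
P has the most first-place votes.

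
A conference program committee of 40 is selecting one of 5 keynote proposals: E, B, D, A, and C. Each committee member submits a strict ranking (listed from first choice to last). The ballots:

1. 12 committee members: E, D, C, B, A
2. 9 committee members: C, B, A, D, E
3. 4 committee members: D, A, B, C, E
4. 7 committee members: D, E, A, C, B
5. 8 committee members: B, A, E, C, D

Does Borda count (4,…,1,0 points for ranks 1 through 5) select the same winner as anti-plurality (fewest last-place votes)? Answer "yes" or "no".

no

Borda — scores: E 85, B 79, D 89, A 68, C 79. Winner: D.
Anti-plurality — last-place votes: E 13, B 7, D 8, A 12, C 0. Winner: C.
The two methods disagree.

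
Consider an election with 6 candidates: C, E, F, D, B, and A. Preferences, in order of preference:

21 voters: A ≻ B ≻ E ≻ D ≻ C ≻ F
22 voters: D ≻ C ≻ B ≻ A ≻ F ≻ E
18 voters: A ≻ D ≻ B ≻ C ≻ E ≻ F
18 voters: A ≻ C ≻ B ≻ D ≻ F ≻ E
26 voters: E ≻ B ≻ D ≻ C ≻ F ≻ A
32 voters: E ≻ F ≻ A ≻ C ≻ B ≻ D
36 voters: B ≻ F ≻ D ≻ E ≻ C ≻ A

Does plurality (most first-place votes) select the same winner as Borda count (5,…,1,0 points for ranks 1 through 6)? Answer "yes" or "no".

no

Plurality — first-place votes: C 0, E 58, F 0, D 22, B 36, A 57. Winner: E.
Borda — scores: C 369, E 443, F 338, D 446, B 574, A 425. Winner: B.
The two methods disagree.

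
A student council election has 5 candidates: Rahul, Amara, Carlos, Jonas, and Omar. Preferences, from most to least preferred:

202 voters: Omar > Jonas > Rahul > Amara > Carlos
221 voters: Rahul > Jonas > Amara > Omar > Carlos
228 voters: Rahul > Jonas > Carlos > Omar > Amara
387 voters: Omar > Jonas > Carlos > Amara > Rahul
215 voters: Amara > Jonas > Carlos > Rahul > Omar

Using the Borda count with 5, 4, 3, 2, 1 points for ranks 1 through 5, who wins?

Rahul: 202·3 + 221·5 + 228·5 + 387·1 + 215·2 = 3668
Amara: 202·2 + 221·3 + 228·1 + 387·2 + 215·5 = 3144
Carlos: 202·1 + 221·1 + 228·3 + 387·3 + 215·3 = 2913
Jonas: 202·4 + 221·4 + 228·4 + 387·4 + 215·4 = 5012
Omar: 202·5 + 221·2 + 228·2 + 387·5 + 215·1 = 4058
Jonas has the highest Borda score (5012).

Jonas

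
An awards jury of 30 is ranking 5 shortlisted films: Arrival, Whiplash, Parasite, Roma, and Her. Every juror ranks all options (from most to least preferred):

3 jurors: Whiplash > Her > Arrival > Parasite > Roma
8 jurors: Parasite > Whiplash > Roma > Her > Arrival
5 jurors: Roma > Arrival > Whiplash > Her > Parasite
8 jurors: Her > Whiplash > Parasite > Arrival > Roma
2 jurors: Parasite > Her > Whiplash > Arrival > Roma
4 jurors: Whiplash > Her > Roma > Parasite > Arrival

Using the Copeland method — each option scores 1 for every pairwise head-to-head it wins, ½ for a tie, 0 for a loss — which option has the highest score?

Whiplash

Arrival: loses to Whiplash, Parasite, Roma, and Her → score 0.
Whiplash: beats Arrival, Parasite, Roma, and Her → score 4.
Parasite: beats Arrival and Roma; loses to Whiplash and Her → score 2.
Roma: beats Arrival; loses to Whiplash, Parasite, and Her → score 1.
Her: beats Arrival, Parasite, and Roma; loses to Whiplash → score 3.
Whiplash has the best pairwise record.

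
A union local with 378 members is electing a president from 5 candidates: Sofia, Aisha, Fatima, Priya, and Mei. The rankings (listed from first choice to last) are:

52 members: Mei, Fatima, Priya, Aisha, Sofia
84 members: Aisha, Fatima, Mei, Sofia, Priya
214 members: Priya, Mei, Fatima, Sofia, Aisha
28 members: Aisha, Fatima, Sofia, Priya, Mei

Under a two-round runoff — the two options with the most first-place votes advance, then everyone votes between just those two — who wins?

Round 1 first-place votes: Sofia 0, Aisha 112, Fatima 0, Priya 214, Mei 52.
Priya and Aisha advance.
Runoff: Priya is preferred to Aisha by 266 voters; Aisha by 112.
Priya wins the runoff.

Priya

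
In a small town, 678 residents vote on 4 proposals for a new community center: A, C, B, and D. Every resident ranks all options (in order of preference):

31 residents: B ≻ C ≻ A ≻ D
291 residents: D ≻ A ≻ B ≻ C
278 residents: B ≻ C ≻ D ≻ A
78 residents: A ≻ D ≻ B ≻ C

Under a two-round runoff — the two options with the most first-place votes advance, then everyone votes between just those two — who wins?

Round 1 first-place votes: A 78, C 0, B 309, D 291.
B and D advance.
Runoff: B is preferred to D by 309 voters; D by 369.
D wins the runoff.

D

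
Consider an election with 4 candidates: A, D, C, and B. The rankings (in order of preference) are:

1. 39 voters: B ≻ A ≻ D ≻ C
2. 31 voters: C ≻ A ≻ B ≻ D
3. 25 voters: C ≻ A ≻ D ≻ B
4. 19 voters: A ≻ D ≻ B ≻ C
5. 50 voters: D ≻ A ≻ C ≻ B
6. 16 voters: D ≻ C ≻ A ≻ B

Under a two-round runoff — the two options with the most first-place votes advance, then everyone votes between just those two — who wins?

D

Round 1 first-place votes: A 19, D 66, C 56, B 39.
D and C advance.
Runoff: D is preferred to C by 124 voters; C by 56.
D wins the runoff.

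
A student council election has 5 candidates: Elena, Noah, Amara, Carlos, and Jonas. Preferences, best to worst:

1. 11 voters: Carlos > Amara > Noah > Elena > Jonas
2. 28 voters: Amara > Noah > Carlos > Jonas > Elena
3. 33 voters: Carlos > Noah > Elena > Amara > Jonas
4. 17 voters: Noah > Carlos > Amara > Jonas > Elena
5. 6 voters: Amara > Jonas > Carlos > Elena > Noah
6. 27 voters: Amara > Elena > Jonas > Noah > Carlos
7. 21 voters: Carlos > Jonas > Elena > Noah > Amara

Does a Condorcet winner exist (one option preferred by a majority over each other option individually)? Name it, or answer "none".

Checking pairwise contests:
Noah beats Elena 89–54.
Amara beats Noah 72–71.
Carlos beats Amara 82–61.
Noah beats Carlos 72–71.
Noah beats Jonas 89–54.
Every option loses at least one head-to-head, so there is no Condorcet winner.

none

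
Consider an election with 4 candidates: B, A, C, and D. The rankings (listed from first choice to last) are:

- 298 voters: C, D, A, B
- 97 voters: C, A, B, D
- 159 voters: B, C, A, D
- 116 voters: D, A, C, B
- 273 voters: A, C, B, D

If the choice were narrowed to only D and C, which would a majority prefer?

C

Voters preferring D to C: 116; preferring C to D: 827.
C wins the head-to-head.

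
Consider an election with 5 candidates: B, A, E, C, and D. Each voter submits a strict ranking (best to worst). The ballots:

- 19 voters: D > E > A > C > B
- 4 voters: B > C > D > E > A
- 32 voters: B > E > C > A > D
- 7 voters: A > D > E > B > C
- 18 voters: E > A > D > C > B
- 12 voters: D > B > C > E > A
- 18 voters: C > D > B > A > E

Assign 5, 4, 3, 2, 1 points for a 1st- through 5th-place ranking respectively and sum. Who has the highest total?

E

B: 19·1 + 4·5 + 32·5 + 7·2 + 18·1 + 12·4 + 18·3 = 333
A: 19·3 + 4·1 + 32·2 + 7·5 + 18·4 + 12·1 + 18·2 = 280
E: 19·4 + 4·2 + 32·4 + 7·3 + 18·5 + 12·2 + 18·1 = 365
C: 19·2 + 4·4 + 32·3 + 7·1 + 18·2 + 12·3 + 18·5 = 319
D: 19·5 + 4·3 + 32·1 + 7·4 + 18·3 + 12·5 + 18·4 = 353
E has the highest Borda score (365).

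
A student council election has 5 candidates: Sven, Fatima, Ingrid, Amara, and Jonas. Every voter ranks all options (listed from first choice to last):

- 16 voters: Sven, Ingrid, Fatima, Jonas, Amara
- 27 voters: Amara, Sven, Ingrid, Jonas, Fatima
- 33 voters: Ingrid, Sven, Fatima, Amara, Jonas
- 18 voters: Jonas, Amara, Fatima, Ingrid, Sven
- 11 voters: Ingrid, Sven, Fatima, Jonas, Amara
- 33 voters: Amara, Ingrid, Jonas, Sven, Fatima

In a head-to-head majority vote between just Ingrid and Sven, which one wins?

Voters preferring Ingrid to Sven: 95; preferring Sven to Ingrid: 43.
Ingrid wins the head-to-head.

Ingrid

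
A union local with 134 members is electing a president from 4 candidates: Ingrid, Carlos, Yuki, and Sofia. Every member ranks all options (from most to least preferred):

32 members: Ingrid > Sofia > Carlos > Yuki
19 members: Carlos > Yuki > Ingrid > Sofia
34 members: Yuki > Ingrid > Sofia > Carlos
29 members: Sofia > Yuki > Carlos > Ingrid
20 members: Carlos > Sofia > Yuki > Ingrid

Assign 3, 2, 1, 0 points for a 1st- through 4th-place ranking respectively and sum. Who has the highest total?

Ingrid: 32·3 + 19·1 + 34·2 + 29·0 + 20·0 = 183
Carlos: 32·1 + 19·3 + 34·0 + 29·1 + 20·3 = 178
Yuki: 32·0 + 19·2 + 34·3 + 29·2 + 20·1 = 218
Sofia: 32·2 + 19·0 + 34·1 + 29·3 + 20·2 = 225
Sofia has the highest Borda score (225).

Sofia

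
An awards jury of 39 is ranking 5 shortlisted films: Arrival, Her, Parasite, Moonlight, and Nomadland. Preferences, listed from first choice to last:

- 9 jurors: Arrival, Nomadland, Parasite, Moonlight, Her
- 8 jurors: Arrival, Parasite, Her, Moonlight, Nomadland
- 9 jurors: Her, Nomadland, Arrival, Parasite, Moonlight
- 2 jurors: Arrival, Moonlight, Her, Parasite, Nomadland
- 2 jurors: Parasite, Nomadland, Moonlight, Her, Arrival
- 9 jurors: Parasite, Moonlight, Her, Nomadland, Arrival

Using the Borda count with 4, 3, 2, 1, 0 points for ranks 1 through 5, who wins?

Parasite

Arrival: 9·4 + 8·4 + 9·2 + 2·4 + 2·0 + 9·0 = 94
Her: 9·0 + 8·2 + 9·4 + 2·2 + 2·1 + 9·2 = 76
Parasite: 9·2 + 8·3 + 9·1 + 2·1 + 2·4 + 9·4 = 97
Moonlight: 9·1 + 8·1 + 9·0 + 2·3 + 2·2 + 9·3 = 54
Nomadland: 9·3 + 8·0 + 9·3 + 2·0 + 2·3 + 9·1 = 69
Parasite has the highest Borda score (97).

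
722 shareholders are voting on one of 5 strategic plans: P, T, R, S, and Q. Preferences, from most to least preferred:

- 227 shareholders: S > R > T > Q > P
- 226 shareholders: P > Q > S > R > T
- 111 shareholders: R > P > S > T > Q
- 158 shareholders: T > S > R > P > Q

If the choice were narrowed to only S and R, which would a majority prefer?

S

Voters preferring S to R: 611; preferring R to S: 111.
S wins the head-to-head.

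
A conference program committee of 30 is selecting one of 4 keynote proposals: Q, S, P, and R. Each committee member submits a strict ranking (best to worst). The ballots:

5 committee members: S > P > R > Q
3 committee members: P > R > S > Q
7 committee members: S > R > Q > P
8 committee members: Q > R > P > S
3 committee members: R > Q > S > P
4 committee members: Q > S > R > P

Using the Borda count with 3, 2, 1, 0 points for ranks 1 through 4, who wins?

Q: 5·0 + 3·0 + 7·1 + 8·3 + 3·2 + 4·3 = 49
S: 5·3 + 3·1 + 7·3 + 8·0 + 3·1 + 4·2 = 50
P: 5·2 + 3·3 + 7·0 + 8·1 + 3·0 + 4·0 = 27
R: 5·1 + 3·2 + 7·2 + 8·2 + 3·3 + 4·1 = 54
R has the highest Borda score (54).

R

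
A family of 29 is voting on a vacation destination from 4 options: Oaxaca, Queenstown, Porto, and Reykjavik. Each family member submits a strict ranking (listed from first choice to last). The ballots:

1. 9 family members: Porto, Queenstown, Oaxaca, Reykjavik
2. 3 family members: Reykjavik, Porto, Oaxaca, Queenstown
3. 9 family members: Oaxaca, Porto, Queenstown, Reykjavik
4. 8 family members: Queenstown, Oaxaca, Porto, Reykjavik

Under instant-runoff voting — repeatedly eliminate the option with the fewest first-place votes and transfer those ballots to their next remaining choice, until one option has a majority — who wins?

Oaxaca

Round 1: Oaxaca 9, Queenstown 8, Porto 9, Reykjavik 3. Eliminate Reykjavik.
Round 2: Oaxaca 9, Queenstown 8, Porto 12. Eliminate Queenstown.
Round 3: Oaxaca 17, Porto 12. Oaxaca has a majority.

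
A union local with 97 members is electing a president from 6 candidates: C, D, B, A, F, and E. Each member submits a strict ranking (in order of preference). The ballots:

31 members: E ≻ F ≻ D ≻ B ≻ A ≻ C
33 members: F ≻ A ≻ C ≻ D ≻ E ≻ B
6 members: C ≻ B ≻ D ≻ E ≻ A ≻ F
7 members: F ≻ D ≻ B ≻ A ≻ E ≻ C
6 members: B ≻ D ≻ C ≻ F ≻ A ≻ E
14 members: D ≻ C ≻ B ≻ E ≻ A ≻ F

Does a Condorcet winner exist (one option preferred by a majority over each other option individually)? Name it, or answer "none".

none

Checking pairwise contests:
D beats C 58–39.
F beats D 71–26.
C beats B 53–44.
D beats A 64–33.
E beats F 51–46.
C beats E 59–38.
Every option loses at least one head-to-head, so there is no Condorcet winner.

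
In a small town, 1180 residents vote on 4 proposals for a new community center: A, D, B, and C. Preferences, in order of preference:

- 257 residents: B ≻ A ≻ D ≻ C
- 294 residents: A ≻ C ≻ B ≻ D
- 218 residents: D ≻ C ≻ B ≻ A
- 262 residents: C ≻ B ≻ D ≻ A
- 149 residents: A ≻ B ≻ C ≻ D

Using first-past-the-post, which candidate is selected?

First-place votes: A 443, D 218, B 257, C 262.
A has the most first-place votes.

A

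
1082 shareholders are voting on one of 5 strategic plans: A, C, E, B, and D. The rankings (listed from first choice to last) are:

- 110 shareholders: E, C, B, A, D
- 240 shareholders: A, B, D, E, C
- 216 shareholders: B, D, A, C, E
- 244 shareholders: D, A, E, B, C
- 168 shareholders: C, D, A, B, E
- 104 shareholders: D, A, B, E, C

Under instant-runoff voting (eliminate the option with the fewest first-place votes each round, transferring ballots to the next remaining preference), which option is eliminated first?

Round 1: A 240, C 168, E 110, B 216, D 348. Eliminate E.

E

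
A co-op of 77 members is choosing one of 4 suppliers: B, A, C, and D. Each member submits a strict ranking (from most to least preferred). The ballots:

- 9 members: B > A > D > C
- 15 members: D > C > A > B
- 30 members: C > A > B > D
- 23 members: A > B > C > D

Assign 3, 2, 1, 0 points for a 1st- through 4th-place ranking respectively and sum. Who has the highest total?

B: 9·3 + 15·0 + 30·1 + 23·2 = 103
A: 9·2 + 15·1 + 30·2 + 23·3 = 162
C: 9·0 + 15·2 + 30·3 + 23·1 = 143
D: 9·1 + 15·3 + 30·0 + 23·0 = 54
A has the highest Borda score (162).

A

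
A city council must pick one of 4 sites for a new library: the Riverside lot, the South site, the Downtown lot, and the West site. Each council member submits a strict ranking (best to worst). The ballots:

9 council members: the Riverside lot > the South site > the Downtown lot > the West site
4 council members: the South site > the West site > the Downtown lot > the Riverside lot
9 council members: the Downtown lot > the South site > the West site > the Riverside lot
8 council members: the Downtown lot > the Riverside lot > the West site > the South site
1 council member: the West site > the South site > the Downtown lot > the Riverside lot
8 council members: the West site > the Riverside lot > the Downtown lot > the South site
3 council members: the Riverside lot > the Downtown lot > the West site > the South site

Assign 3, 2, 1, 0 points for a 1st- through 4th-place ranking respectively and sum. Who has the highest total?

the Riverside lot: 9·3 + 4·0 + 9·0 + 8·2 + 1·0 + 8·2 + 3·3 = 68
the South site: 9·2 + 4·3 + 9·2 + 8·0 + 1·2 + 8·0 + 3·0 = 50
the Downtown lot: 9·1 + 4·1 + 9·3 + 8·3 + 1·1 + 8·1 + 3·2 = 79
the West site: 9·0 + 4·2 + 9·1 + 8·1 + 1·3 + 8·3 + 3·1 = 55
the Downtown lot has the highest Borda score (79).

the Downtown lot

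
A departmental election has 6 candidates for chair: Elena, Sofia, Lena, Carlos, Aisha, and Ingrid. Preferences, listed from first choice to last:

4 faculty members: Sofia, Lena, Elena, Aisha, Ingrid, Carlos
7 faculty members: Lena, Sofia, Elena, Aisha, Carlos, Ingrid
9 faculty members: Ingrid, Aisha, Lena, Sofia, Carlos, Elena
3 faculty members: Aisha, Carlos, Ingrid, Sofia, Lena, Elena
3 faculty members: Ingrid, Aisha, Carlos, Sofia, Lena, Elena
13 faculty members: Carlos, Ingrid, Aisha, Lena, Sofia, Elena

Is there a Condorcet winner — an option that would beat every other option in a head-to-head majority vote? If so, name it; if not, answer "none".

Checking pairwise contests:
Sofia beats Elena 39–0.
Lena beats Sofia 29–10.
Aisha beats Lena 28–11.
Sofia beats Carlos 20–19.
Ingrid beats Aisha 25–14.
Carlos beats Ingrid 23–16.
Every option loses at least one head-to-head, so there is no Condorcet winner.

none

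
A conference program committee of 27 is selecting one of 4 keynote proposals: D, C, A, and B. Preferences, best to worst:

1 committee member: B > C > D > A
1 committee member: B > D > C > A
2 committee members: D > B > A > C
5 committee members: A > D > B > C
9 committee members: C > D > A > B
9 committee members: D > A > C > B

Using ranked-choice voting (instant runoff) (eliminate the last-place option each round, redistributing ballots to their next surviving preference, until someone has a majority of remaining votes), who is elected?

D

Round 1: D 11, C 9, A 5, B 2. Eliminate B.
Round 2: D 12, C 10, A 5. Eliminate A.
Round 3: D 17, C 10. D has a majority.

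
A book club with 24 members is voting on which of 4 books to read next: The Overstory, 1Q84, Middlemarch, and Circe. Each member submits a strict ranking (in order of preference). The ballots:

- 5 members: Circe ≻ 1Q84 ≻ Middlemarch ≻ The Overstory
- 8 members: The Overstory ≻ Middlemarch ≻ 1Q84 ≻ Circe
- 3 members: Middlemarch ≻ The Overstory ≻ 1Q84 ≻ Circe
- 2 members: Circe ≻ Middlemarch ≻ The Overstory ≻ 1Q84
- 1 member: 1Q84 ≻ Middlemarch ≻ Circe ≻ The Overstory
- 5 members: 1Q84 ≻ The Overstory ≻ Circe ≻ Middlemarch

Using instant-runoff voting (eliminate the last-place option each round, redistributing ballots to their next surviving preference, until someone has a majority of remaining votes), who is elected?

The Overstory

Round 1: The Overstory 8, 1Q84 6, Middlemarch 3, Circe 7. Eliminate Middlemarch.
Round 2: The Overstory 11, 1Q84 6, Circe 7. Eliminate 1Q84.
Round 3: The Overstory 16, Circe 8. The Overstory has a majority.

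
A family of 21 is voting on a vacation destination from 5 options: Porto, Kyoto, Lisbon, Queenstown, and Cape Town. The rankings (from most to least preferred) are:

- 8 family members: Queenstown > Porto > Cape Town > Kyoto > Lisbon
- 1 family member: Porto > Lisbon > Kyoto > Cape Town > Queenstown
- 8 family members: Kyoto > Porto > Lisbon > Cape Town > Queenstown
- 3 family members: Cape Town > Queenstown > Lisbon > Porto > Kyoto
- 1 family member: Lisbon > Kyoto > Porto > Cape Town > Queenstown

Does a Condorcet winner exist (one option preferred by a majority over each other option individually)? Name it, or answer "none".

none

Checking pairwise contests:
Queenstown beats Porto 11–10.
Porto beats Kyoto 12–9.
Porto beats Lisbon 17–4.
Cape Town beats Queenstown 13–8.
Porto beats Cape Town 18–3.
Every option loses at least one head-to-head, so there is no Condorcet winner.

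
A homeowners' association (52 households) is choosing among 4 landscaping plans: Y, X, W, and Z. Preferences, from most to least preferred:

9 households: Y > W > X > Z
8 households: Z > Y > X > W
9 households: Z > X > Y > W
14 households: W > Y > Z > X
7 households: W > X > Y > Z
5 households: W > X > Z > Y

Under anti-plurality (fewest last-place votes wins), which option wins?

Y

Last-place votes: Y 5, X 14, W 17, Z 16.
Y is ranked last by the fewest voters, so Y wins.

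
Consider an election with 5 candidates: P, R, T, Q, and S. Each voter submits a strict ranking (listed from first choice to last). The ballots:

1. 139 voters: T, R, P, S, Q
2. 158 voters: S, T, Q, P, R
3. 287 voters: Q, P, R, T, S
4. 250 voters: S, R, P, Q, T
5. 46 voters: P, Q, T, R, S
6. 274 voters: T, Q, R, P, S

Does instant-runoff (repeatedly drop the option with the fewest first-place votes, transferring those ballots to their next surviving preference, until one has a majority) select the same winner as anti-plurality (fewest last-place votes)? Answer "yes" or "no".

no

Instant-runoff — R1 P 46, R 0, T 413, Q 287, S 408 (R out); R2 P 46, T 413, Q 287, S 408 (P out); R3 T 413, Q 333, S 408 (Q out); R4 T 746, S 408 (T winner). Winner: T.
Anti-plurality — last-place votes: P 0, R 158, T 250, Q 139, S 607. Winner: P.
The two methods disagree.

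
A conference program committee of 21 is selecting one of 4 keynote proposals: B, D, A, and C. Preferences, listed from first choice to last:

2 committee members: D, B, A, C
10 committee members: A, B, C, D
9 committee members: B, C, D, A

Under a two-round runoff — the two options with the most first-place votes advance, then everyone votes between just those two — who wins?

Round 1 first-place votes: B 9, D 2, A 10, C 0.
A and B advance.
Runoff: A is preferred to B by 10 voters; B by 11.
B wins the runoff.

B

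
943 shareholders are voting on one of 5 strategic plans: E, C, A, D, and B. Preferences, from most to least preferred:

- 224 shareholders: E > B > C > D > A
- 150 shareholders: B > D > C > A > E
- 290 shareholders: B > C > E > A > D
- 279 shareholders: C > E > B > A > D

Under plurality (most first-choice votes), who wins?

First-place votes: E 224, C 279, A 0, D 0, B 440.
B has the most first-place votes.

B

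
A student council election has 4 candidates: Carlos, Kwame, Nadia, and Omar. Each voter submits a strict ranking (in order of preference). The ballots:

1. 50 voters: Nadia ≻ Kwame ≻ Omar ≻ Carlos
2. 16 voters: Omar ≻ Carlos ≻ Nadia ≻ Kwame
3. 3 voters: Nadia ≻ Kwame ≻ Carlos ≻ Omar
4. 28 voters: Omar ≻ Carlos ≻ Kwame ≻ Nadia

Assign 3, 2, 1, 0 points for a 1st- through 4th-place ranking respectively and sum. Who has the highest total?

Carlos: 50·0 + 16·2 + 3·1 + 28·2 = 91
Kwame: 50·2 + 16·0 + 3·2 + 28·1 = 134
Nadia: 50·3 + 16·1 + 3·3 + 28·0 = 175
Omar: 50·1 + 16·3 + 3·0 + 28·3 = 182
Omar has the highest Borda score (182).

Omar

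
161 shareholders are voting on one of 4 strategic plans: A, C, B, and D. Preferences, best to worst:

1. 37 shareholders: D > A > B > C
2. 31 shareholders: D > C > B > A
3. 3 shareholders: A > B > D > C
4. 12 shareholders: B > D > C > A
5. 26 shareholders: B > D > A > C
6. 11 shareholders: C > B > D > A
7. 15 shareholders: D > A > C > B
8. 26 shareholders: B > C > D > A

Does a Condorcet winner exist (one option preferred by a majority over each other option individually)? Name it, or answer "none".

D vs A: 158–3 for D.
D vs C: 124–37 for D.
D vs B: 83–78 for D.
D beats every other option head-to-head.

D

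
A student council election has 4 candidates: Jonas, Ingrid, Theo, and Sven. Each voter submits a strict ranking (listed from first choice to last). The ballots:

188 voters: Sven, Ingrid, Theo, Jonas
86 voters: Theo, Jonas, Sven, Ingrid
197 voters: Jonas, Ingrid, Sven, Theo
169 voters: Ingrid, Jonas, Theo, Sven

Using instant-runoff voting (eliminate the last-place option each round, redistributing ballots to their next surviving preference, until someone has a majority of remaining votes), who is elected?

Jonas

Round 1: Jonas 197, Ingrid 169, Theo 86, Sven 188. Eliminate Theo.
Round 2: Jonas 283, Ingrid 169, Sven 188. Eliminate Ingrid.
Round 3: Jonas 452, Sven 188. Jonas has a majority.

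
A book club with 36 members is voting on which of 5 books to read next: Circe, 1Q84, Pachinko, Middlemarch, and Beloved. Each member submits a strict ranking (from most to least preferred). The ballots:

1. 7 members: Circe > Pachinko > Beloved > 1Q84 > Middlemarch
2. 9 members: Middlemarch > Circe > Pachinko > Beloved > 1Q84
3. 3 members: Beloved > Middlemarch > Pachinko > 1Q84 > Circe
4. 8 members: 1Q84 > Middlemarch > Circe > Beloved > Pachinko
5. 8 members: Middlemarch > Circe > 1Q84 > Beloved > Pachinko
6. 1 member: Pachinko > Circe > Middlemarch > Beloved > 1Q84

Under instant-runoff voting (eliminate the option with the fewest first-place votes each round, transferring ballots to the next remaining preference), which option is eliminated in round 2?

Round 1: Circe 7, 1Q84 8, Pachinko 1, Middlemarch 17, Beloved 3. Eliminate Pachinko.
Round 2: Circe 8, 1Q84 8, Middlemarch 17, Beloved 3. Eliminate Beloved.

Beloved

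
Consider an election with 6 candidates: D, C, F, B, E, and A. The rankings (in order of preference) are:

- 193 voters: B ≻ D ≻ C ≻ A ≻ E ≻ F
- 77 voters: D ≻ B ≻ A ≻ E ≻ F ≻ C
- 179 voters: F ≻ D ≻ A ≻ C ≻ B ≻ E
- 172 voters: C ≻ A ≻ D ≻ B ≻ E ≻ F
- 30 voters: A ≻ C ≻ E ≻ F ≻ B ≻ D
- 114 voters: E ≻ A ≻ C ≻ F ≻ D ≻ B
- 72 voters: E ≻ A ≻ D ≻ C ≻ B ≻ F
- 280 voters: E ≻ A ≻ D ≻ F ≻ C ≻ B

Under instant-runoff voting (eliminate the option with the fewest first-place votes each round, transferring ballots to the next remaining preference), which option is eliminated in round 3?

Round 1: D 77, C 172, F 179, B 193, E 466, A 30. Eliminate A.
Round 2: D 77, C 202, F 179, B 193, E 466. Eliminate D.
Round 3: C 202, F 179, B 270, E 466. Eliminate F.

F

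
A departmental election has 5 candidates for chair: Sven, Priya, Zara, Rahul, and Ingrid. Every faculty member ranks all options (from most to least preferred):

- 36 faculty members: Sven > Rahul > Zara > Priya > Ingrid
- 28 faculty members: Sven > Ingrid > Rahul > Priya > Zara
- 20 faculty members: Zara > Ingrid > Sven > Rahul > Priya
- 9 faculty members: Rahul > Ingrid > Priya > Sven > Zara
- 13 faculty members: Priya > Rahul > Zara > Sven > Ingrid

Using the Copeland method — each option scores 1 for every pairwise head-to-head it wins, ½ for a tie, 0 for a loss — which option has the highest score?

Sven: beats Priya, Zara, Rahul, and Ingrid → score 4.
Priya: loses to Sven, Zara, Rahul, and Ingrid → score 0.
Zara: beats Priya and Ingrid; loses to Sven and Rahul → score 2.
Rahul: beats Priya, Zara, and Ingrid; loses to Sven → score 3.
Ingrid: beats Priya; loses to Sven, Zara, and Rahul → score 1.
Sven has the best pairwise record.

Sven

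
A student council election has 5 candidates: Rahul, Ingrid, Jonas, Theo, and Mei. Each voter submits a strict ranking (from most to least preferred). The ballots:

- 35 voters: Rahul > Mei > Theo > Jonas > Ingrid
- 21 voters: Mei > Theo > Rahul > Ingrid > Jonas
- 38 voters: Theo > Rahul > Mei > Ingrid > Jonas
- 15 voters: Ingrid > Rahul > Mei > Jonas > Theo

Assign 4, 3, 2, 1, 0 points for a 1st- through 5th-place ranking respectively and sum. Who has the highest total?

Rahul

Rahul: 35·4 + 21·2 + 38·3 + 15·3 = 341
Ingrid: 35·0 + 21·1 + 38·1 + 15·4 = 119
Jonas: 35·1 + 21·0 + 38·0 + 15·1 = 50
Theo: 35·2 + 21·3 + 38·4 + 15·0 = 285
Mei: 35·3 + 21·4 + 38·2 + 15·2 = 295
Rahul has the highest Borda score (341).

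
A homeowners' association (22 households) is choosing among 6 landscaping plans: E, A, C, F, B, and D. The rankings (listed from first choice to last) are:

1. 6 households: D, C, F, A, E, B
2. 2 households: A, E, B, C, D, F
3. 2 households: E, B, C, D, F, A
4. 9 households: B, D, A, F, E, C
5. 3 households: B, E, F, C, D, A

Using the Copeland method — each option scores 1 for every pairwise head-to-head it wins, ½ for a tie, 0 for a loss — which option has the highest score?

E: beats C; loses to A, F, B, and D → score 1.
A: beats E; ties C and F; loses to B and D → score 2.
C: ties A; loses to E, F, B, and D → score 0.5.
F: beats E and C; ties A; loses to B and D → score 2.5.
B: beats E, A, C, F, and D → score 5.
D: beats E, A, C, and F; loses to B → score 4.
B has the best pairwise record.

B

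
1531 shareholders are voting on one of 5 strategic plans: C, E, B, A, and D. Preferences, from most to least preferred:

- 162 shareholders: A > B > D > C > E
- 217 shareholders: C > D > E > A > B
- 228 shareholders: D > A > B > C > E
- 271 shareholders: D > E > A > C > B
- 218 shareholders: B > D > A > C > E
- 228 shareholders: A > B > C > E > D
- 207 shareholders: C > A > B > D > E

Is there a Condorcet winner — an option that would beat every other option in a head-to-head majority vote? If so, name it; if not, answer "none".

Checking pairwise contests:
B beats C 836–695.
C beats E 1260–271.
A beats B 1313–218.
D beats A 934–597.
B beats D 815–716.
Every option loses at least one head-to-head, so there is no Condorcet winner.

none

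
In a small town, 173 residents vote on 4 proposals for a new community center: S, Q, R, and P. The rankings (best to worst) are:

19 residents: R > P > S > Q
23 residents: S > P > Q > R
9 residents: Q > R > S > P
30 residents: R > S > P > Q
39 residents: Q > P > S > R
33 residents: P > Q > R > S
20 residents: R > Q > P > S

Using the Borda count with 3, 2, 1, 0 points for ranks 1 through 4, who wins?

P

S: 19·1 + 23·3 + 9·1 + 30·2 + 39·1 + 33·0 + 20·0 = 196
Q: 19·0 + 23·1 + 9·3 + 30·0 + 39·3 + 33·2 + 20·2 = 273
R: 19·3 + 23·0 + 9·2 + 30·3 + 39·0 + 33·1 + 20·3 = 258
P: 19·2 + 23·2 + 9·0 + 30·1 + 39·2 + 33·3 + 20·1 = 311
P has the highest Borda score (311).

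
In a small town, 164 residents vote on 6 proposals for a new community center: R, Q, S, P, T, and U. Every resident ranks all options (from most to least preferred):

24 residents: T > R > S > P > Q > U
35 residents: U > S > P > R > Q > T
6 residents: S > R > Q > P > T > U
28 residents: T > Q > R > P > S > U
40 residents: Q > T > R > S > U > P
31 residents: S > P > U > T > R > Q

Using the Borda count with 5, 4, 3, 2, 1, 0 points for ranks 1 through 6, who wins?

S

R: 24·4 + 35·2 + 6·4 + 28·3 + 40·3 + 31·1 = 425
Q: 24·1 + 35·1 + 6·3 + 28·4 + 40·5 + 31·0 = 389
S: 24·3 + 35·4 + 6·5 + 28·1 + 40·2 + 31·5 = 505
P: 24·2 + 35·3 + 6·2 + 28·2 + 40·0 + 31·4 = 345
T: 24·5 + 35·0 + 6·1 + 28·5 + 40·4 + 31·2 = 488
U: 24·0 + 35·5 + 6·0 + 28·0 + 40·1 + 31·3 = 308
S has the highest Borda score (505).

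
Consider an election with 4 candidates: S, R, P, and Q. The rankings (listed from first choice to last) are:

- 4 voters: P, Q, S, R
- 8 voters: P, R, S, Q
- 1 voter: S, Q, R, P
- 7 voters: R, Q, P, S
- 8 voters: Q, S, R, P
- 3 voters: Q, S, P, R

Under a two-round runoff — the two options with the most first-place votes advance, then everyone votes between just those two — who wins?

Round 1 first-place votes: S 1, R 7, P 12, Q 11.
P and Q advance.
Runoff: P is preferred to Q by 12 voters; Q by 19.
Q wins the runoff.

Q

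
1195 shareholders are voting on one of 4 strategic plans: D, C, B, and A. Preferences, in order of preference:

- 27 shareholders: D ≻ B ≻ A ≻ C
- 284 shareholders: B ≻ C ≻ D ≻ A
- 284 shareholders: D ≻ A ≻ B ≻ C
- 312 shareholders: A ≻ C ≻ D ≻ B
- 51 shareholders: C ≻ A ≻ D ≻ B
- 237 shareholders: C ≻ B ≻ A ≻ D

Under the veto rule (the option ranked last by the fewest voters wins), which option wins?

Last-place votes: D 237, C 311, B 363, A 284.
D is ranked last by the fewest voters, so D wins.

D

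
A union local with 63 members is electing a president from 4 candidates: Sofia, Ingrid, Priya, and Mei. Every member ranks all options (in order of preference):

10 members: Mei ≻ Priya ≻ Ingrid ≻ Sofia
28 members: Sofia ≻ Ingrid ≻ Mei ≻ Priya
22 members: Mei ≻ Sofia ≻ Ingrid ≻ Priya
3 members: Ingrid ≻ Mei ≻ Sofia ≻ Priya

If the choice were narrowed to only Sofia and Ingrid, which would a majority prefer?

Voters preferring Sofia to Ingrid: 50; preferring Ingrid to Sofia: 13.
Sofia wins the head-to-head.

Sofia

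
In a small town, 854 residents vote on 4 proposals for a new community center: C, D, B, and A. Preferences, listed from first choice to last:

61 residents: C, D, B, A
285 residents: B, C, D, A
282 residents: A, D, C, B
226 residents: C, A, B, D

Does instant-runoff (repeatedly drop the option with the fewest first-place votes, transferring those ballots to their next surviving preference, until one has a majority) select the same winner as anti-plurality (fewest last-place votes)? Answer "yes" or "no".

Instant-runoff — R1 C 287, D 0, B 285, A 282 (D out); R2 C 287, B 285, A 282 (A out); R3 C 569, B 285 (C winner). Winner: C.
Anti-plurality — last-place votes: C 0, D 226, B 282, A 346. Winner: C.
The two methods agree.

yes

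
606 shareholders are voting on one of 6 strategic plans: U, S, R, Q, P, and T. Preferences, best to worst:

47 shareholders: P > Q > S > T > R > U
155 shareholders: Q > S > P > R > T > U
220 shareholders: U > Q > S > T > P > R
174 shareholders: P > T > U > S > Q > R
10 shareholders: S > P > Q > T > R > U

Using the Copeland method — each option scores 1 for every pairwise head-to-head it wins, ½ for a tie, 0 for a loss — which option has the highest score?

Q

U: beats S, R, and Q; loses to P and T → score 3.
S: beats R, P, and T; loses to U and Q → score 3.
R: loses to U, S, Q, P, and T → score 0.
Q: beats S, R, P, and T; loses to U → score 4.
P: beats U, R, and T; loses to S and Q → score 3.
T: beats U and R; loses to S, Q, and P → score 2.
Q has the best pairwise record.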